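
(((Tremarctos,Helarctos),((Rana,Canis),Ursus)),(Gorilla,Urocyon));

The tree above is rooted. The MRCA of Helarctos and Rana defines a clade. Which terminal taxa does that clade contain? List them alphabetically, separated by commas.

Tracing Helarctos: it sits inside (Tremarctos,Helarctos).
Tracing Rana: it sits inside (Rana,Canis).
The smallest clade enclosing both is ((Tremarctos,Helarctos),((Rana,Canis),Ursus)); the answer is its 5 terminal taxa in alphabetical order.

Canis, Helarctos, Rana, Tremarctos, Ursus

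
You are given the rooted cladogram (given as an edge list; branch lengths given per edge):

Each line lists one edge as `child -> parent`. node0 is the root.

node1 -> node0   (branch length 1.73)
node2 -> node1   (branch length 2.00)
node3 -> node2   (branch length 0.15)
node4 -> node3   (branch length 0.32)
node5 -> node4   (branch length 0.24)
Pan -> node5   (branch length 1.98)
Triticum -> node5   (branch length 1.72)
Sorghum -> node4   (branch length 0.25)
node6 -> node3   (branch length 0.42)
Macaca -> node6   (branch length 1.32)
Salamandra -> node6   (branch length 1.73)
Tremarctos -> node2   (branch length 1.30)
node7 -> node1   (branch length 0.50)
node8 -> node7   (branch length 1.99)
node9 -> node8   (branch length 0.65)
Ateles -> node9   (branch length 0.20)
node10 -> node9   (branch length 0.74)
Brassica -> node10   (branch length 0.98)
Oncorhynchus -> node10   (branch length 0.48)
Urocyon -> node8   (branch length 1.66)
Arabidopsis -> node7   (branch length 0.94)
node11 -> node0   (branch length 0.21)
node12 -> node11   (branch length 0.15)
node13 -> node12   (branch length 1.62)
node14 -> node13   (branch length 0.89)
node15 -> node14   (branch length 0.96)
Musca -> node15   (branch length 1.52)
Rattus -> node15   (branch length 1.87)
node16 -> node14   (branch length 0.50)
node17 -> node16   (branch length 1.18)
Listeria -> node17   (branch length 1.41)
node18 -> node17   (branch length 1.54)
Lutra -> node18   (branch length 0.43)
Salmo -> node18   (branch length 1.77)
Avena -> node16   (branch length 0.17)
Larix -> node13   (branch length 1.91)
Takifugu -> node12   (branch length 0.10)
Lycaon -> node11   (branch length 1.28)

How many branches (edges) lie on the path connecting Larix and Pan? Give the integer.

10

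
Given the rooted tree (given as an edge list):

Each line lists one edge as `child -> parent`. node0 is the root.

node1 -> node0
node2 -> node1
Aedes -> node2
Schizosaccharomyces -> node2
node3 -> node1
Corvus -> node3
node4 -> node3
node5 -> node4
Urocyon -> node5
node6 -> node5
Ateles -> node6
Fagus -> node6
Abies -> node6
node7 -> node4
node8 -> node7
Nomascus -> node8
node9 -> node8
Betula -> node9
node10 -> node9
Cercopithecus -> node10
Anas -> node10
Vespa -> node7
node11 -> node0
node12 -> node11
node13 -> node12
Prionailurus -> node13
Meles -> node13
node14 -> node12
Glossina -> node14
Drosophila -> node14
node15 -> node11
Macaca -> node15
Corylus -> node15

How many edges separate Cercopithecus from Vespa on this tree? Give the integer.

5

The MRCA of Cercopithecus and Vespa is the node subtending ((Nomascus,(Betula,(Cercopithecus,Anas))),Vespa).
From Cercopithecus up to that node: 4 branches. From Vespa up to the same node: 1 branch. Total: 4 + 1 = 5.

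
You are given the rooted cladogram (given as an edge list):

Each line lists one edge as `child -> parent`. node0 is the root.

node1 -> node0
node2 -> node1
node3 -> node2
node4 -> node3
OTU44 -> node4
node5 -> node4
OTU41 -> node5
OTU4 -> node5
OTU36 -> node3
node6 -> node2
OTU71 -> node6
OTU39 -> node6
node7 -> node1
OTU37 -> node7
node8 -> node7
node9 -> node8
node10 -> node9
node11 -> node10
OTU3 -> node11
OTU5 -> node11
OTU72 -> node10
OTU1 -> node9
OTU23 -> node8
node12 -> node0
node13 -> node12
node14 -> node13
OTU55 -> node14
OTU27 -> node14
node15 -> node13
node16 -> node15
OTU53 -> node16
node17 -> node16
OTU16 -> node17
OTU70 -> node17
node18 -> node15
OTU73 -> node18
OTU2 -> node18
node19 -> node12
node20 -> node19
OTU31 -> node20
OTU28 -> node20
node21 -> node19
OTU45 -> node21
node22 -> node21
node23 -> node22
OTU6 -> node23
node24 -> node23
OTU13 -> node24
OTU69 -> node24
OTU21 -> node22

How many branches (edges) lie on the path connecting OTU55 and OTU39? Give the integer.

The MRCA of OTU55 and OTU39 is the root of the tree.
From OTU55 up to that node: 4 branches. From OTU39 up to the same node: 4 branches. Total: 4 + 4 = 8.

8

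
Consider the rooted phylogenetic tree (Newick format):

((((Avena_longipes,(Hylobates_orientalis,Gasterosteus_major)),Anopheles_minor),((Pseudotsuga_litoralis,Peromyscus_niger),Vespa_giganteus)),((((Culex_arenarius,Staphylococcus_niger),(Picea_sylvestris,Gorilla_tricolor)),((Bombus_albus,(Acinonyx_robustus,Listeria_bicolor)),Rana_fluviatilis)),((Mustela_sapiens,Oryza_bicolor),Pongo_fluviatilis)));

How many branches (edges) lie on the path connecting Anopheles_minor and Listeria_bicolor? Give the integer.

The MRCA of Anopheles_minor and Listeria_bicolor is the root of the tree.
From Anopheles_minor up to that node: 3 branches. From Listeria_bicolor up to the same node: 6 branches. Total: 3 + 6 = 9.

9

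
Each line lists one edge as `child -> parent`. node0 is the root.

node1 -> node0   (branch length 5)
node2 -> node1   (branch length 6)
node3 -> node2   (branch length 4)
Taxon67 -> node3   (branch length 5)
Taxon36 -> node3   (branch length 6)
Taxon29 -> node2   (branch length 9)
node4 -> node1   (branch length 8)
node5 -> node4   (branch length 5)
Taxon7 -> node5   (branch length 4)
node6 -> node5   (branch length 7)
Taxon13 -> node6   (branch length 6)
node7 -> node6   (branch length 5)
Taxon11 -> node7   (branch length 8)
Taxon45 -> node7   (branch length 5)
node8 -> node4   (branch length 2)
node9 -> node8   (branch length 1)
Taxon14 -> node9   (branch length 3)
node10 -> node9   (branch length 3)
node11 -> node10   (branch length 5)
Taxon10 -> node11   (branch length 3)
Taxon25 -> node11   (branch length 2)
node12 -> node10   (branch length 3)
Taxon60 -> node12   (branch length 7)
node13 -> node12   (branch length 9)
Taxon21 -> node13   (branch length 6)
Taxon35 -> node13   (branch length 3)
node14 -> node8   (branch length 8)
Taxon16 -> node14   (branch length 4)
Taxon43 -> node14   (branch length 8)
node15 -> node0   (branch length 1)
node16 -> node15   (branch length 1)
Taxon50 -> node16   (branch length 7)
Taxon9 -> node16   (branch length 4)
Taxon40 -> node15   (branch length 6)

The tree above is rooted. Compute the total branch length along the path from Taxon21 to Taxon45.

46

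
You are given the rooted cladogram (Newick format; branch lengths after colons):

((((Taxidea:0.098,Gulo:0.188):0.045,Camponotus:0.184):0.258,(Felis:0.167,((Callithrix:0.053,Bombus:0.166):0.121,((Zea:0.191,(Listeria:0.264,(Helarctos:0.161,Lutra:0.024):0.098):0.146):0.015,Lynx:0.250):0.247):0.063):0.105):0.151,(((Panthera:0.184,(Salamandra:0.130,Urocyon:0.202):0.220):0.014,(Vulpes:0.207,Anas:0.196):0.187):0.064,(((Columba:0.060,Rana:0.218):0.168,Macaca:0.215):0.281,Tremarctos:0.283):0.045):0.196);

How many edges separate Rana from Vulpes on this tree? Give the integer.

7

The MRCA of Rana and Vulpes is the node subtending (((Panthera,(Salamandra,Urocyon)),(Vulpes,Anas)),(((Columba,Rana),Macaca),Tremarctos)).
From Rana up to that node: 4 branches. From Vulpes up to the same node: 3 branches. Total: 4 + 3 = 7.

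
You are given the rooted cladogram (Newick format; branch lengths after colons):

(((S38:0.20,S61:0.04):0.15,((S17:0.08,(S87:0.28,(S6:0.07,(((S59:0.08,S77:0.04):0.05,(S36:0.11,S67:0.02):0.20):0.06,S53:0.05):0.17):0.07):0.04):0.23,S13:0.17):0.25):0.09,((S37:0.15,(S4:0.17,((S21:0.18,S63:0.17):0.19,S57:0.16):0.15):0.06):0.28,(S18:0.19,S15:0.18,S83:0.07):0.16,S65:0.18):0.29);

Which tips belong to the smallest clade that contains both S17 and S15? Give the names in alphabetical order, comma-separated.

Tracing S17: it sits inside (S17,(S87,(S6,(((S59,S77),(S36,S67)),S53)))).
Tracing S15: it sits inside (S18,S15,S83).
The smallest clade enclosing both is the whole tree (their MRCA is the root), so the answer is all 20 tips in alphabetical order.

S13, S15, S17, S18, S21, S36, S37, S38, S4, S53, S57, S59, S6, S61, S63, S65, S67, S77, S83, S87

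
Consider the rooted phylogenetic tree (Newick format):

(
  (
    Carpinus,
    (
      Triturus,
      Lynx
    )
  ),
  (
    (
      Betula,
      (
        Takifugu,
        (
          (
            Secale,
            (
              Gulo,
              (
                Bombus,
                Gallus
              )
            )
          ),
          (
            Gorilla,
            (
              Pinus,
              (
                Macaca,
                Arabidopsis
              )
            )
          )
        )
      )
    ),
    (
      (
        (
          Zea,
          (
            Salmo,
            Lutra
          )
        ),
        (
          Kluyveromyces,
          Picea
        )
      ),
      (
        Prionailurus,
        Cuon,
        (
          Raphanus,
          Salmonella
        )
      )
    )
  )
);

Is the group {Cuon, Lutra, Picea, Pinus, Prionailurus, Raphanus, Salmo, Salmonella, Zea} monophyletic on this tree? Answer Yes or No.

No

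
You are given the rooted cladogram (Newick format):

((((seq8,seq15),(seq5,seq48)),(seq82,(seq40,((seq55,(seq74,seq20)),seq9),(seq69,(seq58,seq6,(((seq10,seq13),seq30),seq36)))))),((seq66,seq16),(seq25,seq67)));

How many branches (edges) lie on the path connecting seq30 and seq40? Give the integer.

The MRCA of seq30 and seq40 is the node subtending (seq40,((seq55,(seq74,seq20)),seq9),(seq69,(seq58,seq6,(((seq10,seq13),seq30),seq36)))).
From seq30 up to that node: 5 branches. From seq40 up to the same node: 1 branch. Total: 5 + 1 = 6.

6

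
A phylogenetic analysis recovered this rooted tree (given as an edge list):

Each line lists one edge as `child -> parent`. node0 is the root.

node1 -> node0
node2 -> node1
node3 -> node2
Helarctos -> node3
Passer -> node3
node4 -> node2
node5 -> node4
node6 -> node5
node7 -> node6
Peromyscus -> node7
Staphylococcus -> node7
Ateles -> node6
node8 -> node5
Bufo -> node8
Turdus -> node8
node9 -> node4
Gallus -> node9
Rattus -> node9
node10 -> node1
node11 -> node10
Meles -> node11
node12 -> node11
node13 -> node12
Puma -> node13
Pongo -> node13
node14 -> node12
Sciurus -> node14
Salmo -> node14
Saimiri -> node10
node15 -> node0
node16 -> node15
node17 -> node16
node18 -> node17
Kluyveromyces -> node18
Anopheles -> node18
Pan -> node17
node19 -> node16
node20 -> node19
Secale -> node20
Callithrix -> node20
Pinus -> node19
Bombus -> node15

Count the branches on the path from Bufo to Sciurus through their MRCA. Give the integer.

10

The MRCA of Bufo and Sciurus is the node subtending (((Helarctos,Passer),((((Peromyscus,Staphylococcus),Ateles),(Bufo,Turdus)),(Gallus,Rattus))),((Meles,((Puma,Pongo),(Sciurus,Salmo))),Saimiri)).
From Bufo up to that node: 5 branches. From Sciurus up to the same node: 5 branches. Total: 5 + 5 = 10.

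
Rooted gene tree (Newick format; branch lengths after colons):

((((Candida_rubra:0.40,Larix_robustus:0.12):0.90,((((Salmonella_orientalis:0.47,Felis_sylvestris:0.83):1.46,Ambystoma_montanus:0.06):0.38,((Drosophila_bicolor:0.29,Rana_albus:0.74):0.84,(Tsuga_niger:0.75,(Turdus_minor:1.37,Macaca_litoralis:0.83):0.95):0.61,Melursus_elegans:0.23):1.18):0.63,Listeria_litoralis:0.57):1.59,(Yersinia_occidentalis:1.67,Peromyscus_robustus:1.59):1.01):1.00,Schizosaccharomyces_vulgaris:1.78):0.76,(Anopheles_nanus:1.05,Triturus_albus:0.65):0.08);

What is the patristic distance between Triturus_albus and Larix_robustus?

3.51

The path runs Triturus_albus → … → MRCA → … → Larix_robustus; the MRCA is the root of the tree.
Branch lengths along that path: 0.65 + 0.08 + 0.76 + 1.00 + 0.90 + 0.12 = 3.51.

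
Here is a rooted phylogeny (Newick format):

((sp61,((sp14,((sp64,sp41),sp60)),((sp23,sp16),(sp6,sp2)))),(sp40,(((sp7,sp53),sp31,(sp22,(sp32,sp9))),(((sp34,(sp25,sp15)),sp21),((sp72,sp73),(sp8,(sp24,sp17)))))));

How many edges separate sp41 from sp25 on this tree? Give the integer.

13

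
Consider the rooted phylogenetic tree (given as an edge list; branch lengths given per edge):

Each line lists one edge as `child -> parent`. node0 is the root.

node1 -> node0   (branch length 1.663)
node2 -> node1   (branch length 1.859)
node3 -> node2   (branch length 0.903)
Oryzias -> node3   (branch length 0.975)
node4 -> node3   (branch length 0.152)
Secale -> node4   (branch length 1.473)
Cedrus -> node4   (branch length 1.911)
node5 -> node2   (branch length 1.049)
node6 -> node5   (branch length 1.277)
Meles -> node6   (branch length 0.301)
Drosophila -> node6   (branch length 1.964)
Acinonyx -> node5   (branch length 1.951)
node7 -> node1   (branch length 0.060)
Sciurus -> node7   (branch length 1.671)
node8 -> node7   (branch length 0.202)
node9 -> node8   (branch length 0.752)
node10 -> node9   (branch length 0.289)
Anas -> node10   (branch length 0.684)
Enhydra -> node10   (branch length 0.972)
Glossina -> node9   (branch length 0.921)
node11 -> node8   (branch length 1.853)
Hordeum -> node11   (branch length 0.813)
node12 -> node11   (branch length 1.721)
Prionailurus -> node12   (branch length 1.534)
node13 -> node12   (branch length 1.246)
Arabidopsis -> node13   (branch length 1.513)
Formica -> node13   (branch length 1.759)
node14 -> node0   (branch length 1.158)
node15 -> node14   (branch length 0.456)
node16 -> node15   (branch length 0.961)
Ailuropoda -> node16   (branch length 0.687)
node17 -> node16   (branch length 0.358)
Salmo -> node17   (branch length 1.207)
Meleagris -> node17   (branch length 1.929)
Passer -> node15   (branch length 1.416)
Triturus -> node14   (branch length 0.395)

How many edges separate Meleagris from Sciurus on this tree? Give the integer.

The MRCA of Meleagris and Sciurus is the root of the tree.
From Meleagris up to that node: 5 branches. From Sciurus up to the same node: 3 branches. Total: 5 + 3 = 8.

8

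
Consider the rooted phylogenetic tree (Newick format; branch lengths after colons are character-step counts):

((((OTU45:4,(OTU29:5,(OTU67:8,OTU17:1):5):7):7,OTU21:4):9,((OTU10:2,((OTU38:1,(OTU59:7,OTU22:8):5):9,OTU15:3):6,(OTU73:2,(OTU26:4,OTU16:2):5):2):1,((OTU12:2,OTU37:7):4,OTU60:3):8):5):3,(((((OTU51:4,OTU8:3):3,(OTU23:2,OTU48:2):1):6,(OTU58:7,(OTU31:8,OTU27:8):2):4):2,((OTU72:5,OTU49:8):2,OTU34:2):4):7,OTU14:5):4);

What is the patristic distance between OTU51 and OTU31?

27

The path runs OTU51 → … → MRCA → … → OTU31; the MRCA is the node subtending (((OTU51,OTU8),(OTU23,OTU48)),(OTU58,(OTU31,OTU27))).
Branch lengths along that path: 4 + 3 + 6 + 4 + 2 + 8 = 27.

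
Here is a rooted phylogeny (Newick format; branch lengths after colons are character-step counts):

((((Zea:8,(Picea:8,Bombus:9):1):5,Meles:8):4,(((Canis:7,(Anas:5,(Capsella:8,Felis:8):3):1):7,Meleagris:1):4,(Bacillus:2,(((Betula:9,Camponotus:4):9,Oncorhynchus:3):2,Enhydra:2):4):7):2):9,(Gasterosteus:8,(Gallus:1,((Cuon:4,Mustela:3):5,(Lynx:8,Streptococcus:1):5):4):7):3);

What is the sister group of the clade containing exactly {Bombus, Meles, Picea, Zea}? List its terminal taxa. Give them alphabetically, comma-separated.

The clade containing exactly {Bombus, Meles, Picea, Zea} attaches to the tree at the node subtending (((Zea,(Picea,Bombus)),Meles),(((Canis,(Anas,(Capsella,Felis))),Meleagris),(Bacillus,(((Betula,Camponotus),Oncorhynchus),Enhydra)))).
The other lineage descending from that same node — the sister group — is (((Canis,(Anas,(Capsella,Felis))),Meleagris),(Bacillus,(((Betula,Camponotus),Oncorhynchus),Enhydra))); its 10 tips in alphabetical order are the answer.

Anas, Bacillus, Betula, Camponotus, Canis, Capsella, Enhydra, Felis, Meleagris, Oncorhynchus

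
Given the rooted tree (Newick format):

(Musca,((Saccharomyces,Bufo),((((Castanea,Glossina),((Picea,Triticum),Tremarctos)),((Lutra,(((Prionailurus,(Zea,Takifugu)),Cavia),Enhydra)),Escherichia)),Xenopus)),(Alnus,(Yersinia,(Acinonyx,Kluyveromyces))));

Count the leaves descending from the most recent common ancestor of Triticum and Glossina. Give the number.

5

The MRCA of Triticum and Glossina is the node subtending ((Castanea,Glossina),((Picea,Triticum),Tremarctos)).
That clade contains 5 terminal taxa: Castanea, Glossina, Picea, Tremarctos, Triticum.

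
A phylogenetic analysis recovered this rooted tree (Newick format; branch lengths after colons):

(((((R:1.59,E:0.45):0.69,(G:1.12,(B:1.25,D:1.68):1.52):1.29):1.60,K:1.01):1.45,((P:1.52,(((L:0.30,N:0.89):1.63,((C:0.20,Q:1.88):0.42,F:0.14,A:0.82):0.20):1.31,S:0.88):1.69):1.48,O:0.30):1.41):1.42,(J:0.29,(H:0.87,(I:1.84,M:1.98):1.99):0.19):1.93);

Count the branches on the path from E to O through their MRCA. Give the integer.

6

The MRCA of E and O is the node subtending ((((R,E),(G,(B,D))),K),((P,(((L,N),((C,Q),F,A)),S)),O)).
From E up to that node: 4 branches. From O up to the same node: 2 branches. Total: 4 + 2 = 6.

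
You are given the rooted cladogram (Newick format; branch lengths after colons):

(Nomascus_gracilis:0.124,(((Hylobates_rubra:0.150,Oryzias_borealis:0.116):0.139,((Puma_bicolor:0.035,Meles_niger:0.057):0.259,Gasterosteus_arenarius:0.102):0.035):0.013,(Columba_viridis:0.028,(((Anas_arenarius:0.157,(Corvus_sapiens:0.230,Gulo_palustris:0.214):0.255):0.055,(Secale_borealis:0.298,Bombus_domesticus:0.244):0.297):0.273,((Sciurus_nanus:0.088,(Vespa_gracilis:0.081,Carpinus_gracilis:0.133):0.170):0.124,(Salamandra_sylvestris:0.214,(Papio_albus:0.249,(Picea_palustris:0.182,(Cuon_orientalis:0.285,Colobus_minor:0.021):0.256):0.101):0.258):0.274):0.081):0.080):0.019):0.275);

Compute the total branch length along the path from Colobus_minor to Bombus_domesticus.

1.805

The path runs Colobus_minor → … → MRCA → … → Bombus_domesticus; the MRCA is the node subtending (((Anas_arenarius,(Corvus_sapiens,Gulo_palustris)),(Secale_borealis,Bombus_domesticus)),((Sciurus_nanus,(Vespa_gracilis,Carpinus_gracilis)),(Salamandra_sylvestris,(Papio_albus,(Picea_palustris,(Cuon_orientalis,Colobus_minor)))))).
Branch lengths along that path: 0.021 + 0.256 + 0.101 + 0.258 + 0.274 + 0.081 + 0.273 + 0.297 + 0.244 = 1.805.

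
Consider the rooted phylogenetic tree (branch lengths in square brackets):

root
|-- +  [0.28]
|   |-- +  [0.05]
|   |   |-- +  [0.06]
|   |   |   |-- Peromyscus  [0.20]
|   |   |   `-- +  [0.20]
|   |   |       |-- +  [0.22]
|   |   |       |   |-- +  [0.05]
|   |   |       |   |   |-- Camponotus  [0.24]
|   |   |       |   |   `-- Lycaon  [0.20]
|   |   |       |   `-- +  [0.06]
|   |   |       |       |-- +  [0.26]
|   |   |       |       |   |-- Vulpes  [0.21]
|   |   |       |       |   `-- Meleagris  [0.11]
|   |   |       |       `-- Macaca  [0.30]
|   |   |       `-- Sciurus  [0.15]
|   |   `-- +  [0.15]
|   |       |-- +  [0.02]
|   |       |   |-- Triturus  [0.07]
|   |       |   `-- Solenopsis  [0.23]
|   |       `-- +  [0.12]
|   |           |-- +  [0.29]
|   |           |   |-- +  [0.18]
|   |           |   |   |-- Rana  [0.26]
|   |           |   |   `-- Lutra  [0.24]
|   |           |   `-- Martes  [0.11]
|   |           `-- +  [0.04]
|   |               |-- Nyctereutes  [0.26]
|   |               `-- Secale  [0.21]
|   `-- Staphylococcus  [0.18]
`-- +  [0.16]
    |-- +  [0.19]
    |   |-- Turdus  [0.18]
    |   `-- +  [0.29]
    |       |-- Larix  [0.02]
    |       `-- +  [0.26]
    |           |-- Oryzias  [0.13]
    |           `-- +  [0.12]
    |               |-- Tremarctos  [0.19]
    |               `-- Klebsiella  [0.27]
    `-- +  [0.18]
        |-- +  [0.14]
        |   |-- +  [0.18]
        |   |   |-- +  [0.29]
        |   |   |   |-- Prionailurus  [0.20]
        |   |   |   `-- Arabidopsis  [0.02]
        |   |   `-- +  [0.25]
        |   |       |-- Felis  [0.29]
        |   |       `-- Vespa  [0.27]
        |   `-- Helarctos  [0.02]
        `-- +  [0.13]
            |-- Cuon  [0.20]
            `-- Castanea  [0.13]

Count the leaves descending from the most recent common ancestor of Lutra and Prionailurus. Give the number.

27

The MRCA of Lutra and Prionailurus is the root, so the clade is the entire tree.
That clade contains 27 terminal taxa: Arabidopsis, Camponotus, Castanea, Cuon, Felis, Helarctos, Klebsiella, Larix, Lutra, Lycaon, Macaca, Martes, Meleagris, Nyctereutes, Oryzias, Peromyscus, Prionailurus, Rana, Sciurus, Secale, Solenopsis, Staphylococcus, Tremarctos, Triturus, Turdus, Vespa, Vulpes.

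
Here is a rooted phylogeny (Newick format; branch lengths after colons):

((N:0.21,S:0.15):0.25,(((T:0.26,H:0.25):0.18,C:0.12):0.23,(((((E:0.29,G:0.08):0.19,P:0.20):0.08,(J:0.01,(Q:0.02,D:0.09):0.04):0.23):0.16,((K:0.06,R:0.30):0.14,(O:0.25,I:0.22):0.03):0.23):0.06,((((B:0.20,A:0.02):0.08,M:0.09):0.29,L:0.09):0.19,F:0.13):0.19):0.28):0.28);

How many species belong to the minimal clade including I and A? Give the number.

The MRCA of I and A is the node subtending (((((E,G),P),(J,(Q,D))),((K,R),(O,I))),((((B,A),M),L),F)).
That clade contains 15 terminal taxa: A, B, D, E, F, G, I, J, K, L, M, O, P, Q, R.

15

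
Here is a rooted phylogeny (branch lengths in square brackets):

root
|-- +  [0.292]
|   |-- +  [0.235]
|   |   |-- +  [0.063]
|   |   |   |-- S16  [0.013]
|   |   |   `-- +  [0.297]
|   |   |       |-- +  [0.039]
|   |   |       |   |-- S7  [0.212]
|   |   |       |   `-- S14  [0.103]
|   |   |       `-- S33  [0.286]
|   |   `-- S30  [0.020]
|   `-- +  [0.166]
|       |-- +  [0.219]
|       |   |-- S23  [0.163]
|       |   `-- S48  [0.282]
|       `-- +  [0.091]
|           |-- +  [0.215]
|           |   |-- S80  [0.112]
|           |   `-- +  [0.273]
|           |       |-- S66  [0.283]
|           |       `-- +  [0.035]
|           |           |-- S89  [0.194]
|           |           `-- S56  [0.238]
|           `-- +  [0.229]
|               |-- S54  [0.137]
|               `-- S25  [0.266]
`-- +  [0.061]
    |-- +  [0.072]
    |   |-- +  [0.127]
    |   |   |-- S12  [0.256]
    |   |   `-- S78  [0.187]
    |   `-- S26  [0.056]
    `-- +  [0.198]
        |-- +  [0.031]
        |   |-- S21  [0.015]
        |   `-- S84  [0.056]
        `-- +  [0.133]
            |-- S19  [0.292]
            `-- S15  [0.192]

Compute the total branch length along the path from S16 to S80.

0.895

The path runs S16 → … → MRCA → … → S80; the MRCA is the node subtending (((S16,((S7,S14),S33)),S30),((S23,S48),((S80,(S66,(S89,S56))),(S54,S25)))).
Branch lengths along that path: 0.013 + 0.063 + 0.235 + 0.166 + 0.091 + 0.215 + 0.112 = 0.895.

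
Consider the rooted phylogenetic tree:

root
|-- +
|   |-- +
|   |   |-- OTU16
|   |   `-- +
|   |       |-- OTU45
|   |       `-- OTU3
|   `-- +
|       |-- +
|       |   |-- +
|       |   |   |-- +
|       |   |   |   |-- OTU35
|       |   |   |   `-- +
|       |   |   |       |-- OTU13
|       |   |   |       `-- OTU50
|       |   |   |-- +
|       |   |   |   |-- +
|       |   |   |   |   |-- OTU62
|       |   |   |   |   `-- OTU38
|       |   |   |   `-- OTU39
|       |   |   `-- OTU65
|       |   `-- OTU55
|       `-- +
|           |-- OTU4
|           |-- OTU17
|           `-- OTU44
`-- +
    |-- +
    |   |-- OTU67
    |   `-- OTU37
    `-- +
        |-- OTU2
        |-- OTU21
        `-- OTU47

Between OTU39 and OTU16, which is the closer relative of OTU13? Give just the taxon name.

The MRCA of OTU13 and OTU39 subtends ((OTU35,(OTU13,OTU50)),((OTU62,OTU38),OTU39),OTU65) (7 taxa).
The MRCA of OTU13 and OTU16 subtends ((OTU16,(OTU45,OTU3)),((((OTU35,(OTU13,OTU50)),((OTU62,OTU38),OTU39),OTU65),OTU55),(OTU4,OTU17,OTU44))) (14 taxa).
The first is nested inside the second, so OTU13 shares a more recent common ancestor with OTU39.

OTU39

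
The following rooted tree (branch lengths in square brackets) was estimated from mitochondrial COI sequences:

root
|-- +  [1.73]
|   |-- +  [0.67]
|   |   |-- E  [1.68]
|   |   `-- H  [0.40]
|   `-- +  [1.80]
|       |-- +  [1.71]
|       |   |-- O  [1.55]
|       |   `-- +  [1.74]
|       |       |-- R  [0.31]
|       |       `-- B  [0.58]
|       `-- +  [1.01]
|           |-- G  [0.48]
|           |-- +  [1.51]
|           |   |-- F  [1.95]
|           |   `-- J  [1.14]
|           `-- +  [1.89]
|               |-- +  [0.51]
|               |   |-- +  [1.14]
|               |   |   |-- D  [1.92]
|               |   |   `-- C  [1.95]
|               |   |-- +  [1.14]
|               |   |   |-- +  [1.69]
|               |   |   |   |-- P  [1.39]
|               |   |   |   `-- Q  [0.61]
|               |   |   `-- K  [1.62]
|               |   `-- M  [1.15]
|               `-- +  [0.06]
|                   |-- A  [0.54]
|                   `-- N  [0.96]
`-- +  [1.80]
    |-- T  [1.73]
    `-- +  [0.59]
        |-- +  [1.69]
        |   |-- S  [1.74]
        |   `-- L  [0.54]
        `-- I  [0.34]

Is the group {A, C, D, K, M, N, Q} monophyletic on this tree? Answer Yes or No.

No

The MRCA of the listed taxa subtends (((D,C),((P,Q),K),M),(A,N)).
That clade also contains P, which is not in the proposed group, so the group is not monophyletic.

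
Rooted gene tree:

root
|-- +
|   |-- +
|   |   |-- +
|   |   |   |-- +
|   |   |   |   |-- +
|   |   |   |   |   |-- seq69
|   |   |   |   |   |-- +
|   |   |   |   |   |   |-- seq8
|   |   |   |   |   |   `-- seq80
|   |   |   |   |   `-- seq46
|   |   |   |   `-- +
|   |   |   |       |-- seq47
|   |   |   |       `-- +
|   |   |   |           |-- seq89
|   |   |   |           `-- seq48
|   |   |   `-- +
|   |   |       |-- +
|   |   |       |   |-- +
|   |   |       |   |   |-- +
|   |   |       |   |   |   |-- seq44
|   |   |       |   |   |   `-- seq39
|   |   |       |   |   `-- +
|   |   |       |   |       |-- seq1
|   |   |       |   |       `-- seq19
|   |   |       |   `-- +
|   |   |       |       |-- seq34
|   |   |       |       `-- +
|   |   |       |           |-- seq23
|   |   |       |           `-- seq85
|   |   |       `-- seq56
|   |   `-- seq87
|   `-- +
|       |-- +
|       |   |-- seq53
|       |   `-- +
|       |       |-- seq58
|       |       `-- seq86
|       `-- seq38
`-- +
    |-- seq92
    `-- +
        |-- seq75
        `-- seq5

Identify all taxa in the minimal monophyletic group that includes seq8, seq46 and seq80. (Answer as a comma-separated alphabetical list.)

seq46, seq69, seq8, seq80

Tracing seq8: it sits inside (seq8,seq80).
Tracing seq46: it sits inside (seq69,(seq8,seq80),seq46).
Tracing seq80: it sits inside (seq8,seq80).
The smallest clade enclosing all 3 is (seq69,(seq8,seq80),seq46); the answer is its 4 terminal taxa in alphabetical order.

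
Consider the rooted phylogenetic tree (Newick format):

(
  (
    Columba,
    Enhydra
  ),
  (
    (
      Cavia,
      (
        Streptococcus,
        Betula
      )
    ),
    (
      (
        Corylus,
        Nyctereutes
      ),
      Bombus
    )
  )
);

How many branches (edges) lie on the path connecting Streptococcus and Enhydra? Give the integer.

6

The MRCA of Streptococcus and Enhydra is the root of the tree.
From Streptococcus up to that node: 4 branches. From Enhydra up to the same node: 2 branches. Total: 4 + 2 = 6.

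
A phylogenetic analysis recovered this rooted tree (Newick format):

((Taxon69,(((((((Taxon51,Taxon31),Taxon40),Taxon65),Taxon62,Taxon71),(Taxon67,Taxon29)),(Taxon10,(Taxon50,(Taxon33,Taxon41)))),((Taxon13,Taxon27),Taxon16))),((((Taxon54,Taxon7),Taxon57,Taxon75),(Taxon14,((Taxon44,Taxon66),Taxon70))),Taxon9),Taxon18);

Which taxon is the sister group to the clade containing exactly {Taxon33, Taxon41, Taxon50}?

The clade containing exactly {Taxon33, Taxon41, Taxon50} attaches to the tree at the node subtending (Taxon10,(Taxon50,(Taxon33,Taxon41))).
The other lineage descending from that same node — the sister group — is the single tip Taxon10.

Taxon10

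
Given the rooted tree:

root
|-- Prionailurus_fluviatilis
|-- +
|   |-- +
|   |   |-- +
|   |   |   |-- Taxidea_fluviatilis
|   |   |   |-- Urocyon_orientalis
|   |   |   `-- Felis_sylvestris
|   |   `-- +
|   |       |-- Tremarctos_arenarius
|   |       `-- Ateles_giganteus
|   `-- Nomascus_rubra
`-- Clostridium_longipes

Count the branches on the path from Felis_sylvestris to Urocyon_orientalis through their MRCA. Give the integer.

2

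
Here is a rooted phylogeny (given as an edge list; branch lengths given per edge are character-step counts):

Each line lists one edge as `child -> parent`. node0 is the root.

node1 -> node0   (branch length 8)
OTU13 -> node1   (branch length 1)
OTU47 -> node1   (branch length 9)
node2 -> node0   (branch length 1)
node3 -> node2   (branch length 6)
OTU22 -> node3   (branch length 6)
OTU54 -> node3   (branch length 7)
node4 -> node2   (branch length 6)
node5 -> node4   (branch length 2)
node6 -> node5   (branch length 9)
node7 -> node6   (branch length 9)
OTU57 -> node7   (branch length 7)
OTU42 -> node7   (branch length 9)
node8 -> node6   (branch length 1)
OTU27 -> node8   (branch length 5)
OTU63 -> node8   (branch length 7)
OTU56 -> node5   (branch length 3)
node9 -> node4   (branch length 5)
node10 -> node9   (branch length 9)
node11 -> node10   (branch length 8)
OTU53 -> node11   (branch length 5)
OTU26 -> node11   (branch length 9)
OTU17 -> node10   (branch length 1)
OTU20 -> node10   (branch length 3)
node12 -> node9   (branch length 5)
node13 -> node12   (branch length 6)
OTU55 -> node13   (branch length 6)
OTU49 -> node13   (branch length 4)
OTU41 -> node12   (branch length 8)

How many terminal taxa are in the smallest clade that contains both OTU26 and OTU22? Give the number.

14

The MRCA of OTU26 and OTU22 is the node subtending ((OTU22,OTU54),((((OTU57,OTU42),(OTU27,OTU63)),OTU56),(((OTU53,OTU26),OTU17,OTU20),((OTU55,OTU49),OTU41)))).
That clade contains 14 terminal taxa: OTU17, OTU20, OTU22, OTU26, OTU27, OTU41, OTU42, OTU49, OTU53, OTU54, OTU55, OTU56, OTU57, OTU63.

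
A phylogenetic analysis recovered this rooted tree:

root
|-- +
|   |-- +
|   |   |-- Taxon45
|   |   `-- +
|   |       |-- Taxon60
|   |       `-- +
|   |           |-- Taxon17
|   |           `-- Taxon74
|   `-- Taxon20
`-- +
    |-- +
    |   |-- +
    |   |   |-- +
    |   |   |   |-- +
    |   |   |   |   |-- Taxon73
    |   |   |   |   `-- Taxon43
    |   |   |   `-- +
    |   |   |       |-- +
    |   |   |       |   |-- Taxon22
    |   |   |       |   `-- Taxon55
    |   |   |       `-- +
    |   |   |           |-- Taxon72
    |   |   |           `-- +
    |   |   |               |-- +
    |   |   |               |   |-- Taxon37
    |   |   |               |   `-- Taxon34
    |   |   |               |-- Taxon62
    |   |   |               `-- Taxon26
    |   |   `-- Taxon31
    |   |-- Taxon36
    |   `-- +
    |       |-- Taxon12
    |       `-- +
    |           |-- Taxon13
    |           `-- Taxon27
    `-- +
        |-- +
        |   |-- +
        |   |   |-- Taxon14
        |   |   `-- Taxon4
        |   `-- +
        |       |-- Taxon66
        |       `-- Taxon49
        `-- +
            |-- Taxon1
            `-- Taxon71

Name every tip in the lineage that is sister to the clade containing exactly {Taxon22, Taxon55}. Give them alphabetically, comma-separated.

Taxon26, Taxon34, Taxon37, Taxon62, Taxon72

The clade containing exactly {Taxon22, Taxon55} attaches to the tree at the node subtending ((Taxon22,Taxon55),(Taxon72,((Taxon37,Taxon34),Taxon62,Taxon26))).
The other lineage descending from that same node — the sister group — is (Taxon72,((Taxon37,Taxon34),Taxon62,Taxon26)); its 5 tips in alphabetical order are the answer.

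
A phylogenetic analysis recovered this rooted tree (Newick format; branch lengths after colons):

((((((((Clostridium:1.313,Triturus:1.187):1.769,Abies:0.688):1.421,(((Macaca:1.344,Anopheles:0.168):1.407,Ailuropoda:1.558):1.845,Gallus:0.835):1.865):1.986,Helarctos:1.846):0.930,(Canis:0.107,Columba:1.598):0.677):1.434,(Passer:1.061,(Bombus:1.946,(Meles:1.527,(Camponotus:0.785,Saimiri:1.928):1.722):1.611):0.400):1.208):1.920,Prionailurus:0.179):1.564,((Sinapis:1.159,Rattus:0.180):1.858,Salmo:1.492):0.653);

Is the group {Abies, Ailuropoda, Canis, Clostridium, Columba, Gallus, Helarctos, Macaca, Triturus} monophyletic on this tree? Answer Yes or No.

The MRCA of the listed taxa subtends (((((Clostridium,Triturus),Abies),(((Macaca,Anopheles),Ailuropoda),Gallus)),Helarctos),(Canis,Columba)).
That clade also contains Anopheles, which is not in the proposed group, so the group is not monophyletic.

No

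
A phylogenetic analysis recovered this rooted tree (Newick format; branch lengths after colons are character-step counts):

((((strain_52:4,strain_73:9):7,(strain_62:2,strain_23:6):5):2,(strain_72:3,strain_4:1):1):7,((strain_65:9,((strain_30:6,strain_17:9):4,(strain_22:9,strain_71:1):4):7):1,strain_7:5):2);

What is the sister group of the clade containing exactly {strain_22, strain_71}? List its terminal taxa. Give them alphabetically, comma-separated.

strain_17, strain_30

The clade containing exactly {strain_22, strain_71} attaches to the tree at the node subtending ((strain_30,strain_17),(strain_22,strain_71)).
The other lineage descending from that same node — the sister group — is (strain_30,strain_17); its 2 tips in alphabetical order are the answer.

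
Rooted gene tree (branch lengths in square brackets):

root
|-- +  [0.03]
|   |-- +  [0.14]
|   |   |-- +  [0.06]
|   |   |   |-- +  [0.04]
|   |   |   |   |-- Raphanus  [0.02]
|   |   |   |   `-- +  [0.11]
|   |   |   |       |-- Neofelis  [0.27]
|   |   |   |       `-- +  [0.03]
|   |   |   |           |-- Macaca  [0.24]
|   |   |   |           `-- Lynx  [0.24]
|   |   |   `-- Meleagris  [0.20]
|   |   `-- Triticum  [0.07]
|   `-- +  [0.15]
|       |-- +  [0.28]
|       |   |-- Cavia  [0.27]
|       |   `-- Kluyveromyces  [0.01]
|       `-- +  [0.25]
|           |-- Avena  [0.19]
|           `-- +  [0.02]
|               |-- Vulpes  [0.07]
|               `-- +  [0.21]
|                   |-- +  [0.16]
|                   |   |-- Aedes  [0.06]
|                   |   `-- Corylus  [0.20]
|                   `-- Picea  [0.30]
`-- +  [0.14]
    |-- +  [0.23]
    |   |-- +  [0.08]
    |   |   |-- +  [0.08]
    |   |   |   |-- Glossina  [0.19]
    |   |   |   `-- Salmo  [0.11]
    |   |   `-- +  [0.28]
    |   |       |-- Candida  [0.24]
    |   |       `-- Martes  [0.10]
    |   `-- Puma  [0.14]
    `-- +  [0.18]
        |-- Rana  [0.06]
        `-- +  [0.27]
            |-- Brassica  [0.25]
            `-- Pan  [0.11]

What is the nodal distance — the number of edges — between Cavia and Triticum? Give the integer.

The MRCA of Cavia and Triticum is the node subtending ((((Raphanus,(Neofelis,(Macaca,Lynx))),Meleagris),Triticum),((Cavia,Kluyveromyces),(Avena,(Vulpes,((Aedes,Corylus),Picea))))).
From Cavia up to that node: 3 branches. From Triticum up to the same node: 2 branches. Total: 3 + 2 = 5.

5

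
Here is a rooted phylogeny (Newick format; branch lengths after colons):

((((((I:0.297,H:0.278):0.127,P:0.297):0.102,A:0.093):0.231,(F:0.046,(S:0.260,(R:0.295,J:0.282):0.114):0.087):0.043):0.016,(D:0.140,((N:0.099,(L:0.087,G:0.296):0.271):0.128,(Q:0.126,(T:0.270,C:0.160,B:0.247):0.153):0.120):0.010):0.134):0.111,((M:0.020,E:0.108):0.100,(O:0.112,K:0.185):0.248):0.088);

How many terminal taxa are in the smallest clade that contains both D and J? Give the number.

16

The MRCA of D and J is the node subtending (((((I,H),P),A),(F,(S,(R,J)))),(D,((N,(L,G)),(Q,(T,C,B))))).
That clade contains 16 terminal taxa: A, B, C, D, F, G, H, I, J, L, N, P, Q, R, S, T.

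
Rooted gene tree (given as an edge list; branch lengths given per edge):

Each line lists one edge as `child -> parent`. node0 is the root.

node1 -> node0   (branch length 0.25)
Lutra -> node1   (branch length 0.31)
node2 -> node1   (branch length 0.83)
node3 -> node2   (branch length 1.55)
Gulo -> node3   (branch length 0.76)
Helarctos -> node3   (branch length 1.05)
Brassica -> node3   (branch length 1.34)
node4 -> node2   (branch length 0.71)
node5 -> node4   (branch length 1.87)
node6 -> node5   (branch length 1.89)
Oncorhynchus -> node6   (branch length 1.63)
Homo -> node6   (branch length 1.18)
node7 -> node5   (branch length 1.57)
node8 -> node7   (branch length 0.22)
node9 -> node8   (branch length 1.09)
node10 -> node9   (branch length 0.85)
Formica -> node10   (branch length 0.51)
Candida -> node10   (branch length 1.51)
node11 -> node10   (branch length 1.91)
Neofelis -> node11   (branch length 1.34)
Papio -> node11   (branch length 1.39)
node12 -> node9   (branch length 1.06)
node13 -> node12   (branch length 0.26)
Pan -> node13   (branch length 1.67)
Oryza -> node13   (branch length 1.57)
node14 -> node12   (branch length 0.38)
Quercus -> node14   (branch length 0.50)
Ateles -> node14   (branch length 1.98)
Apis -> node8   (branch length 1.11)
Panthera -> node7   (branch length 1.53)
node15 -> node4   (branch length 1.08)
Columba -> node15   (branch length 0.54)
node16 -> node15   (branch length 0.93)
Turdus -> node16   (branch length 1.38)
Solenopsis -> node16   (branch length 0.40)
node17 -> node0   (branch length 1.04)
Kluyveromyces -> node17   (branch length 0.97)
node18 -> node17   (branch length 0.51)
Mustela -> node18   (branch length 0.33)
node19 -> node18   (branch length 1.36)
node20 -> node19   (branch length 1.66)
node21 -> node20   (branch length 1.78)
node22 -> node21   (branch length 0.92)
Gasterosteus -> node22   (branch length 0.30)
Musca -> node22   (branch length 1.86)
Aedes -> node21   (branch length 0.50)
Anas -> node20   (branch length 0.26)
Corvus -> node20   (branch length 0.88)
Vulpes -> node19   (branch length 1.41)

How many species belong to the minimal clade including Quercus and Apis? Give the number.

The MRCA of Quercus and Apis is the node subtending (((Formica,Candida,(Neofelis,Papio)),((Pan,Oryza),(Quercus,Ateles))),Apis).
That clade contains 9 terminal taxa: Apis, Ateles, Candida, Formica, Neofelis, Oryza, Pan, Papio, Quercus.

9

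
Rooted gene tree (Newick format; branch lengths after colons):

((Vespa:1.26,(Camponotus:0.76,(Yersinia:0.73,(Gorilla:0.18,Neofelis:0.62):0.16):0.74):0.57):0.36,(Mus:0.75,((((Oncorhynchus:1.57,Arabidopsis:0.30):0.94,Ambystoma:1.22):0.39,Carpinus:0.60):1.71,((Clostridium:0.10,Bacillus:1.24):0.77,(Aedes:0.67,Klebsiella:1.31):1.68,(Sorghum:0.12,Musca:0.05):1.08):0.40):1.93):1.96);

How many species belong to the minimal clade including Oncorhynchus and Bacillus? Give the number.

The MRCA of Oncorhynchus and Bacillus is the node subtending ((((Oncorhynchus,Arabidopsis),Ambystoma),Carpinus),((Clostridium,Bacillus),(Aedes,Klebsiella),(Sorghum,Musca))).
That clade contains 10 terminal taxa: Aedes, Ambystoma, Arabidopsis, Bacillus, Carpinus, Clostridium, Klebsiella, Musca, Oncorhynchus, Sorghum.

10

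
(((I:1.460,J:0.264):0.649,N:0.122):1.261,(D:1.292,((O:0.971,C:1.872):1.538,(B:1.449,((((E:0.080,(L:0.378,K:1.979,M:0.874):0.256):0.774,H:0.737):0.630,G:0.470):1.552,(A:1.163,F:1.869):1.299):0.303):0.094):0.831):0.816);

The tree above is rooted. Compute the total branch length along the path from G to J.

6.240

The path runs G → … → MRCA → … → J; the MRCA is the root of the tree.
Branch lengths along that path: 0.470 + 1.552 + 0.303 + 0.094 + 0.831 + 0.816 + 1.261 + 0.649 + 0.264 = 6.240.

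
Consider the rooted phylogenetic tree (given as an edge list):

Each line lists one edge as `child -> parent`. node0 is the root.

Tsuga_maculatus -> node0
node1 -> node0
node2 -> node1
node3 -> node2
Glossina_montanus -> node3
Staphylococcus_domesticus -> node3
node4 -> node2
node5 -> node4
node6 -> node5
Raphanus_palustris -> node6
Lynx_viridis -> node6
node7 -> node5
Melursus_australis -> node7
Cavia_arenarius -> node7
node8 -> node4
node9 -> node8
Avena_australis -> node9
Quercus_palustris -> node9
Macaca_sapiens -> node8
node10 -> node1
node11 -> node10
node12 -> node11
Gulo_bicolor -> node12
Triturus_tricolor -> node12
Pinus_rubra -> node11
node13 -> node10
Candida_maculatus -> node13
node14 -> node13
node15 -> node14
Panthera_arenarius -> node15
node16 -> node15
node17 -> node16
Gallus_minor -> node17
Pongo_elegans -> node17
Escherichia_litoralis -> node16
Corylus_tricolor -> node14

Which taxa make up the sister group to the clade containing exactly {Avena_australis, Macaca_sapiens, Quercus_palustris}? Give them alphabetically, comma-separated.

Cavia_arenarius, Lynx_viridis, Melursus_australis, Raphanus_palustris

The clade containing exactly {Avena_australis, Macaca_sapiens, Quercus_palustris} attaches to the tree at the node subtending (((Raphanus_palustris,Lynx_viridis),(Melursus_australis,Cavia_arenarius)),((Avena_australis,Quercus_palustris),Macaca_sapiens)).
The other lineage descending from that same node — the sister group — is ((Raphanus_palustris,Lynx_viridis),(Melursus_australis,Cavia_arenarius)); its 4 tips in alphabetical order are the answer.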